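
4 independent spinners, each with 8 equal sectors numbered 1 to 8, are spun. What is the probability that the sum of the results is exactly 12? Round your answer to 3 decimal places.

There are 8^4 = 4096 equally likely outcomes.
The number of ordered 4-tuples from {1,…,8} summing to 12 is 161.
P(sum = 12) = 161/4096 ≈ 0.039.

0.039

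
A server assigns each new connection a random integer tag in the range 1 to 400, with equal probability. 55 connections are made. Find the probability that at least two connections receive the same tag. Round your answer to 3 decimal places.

It's easier to compute the probability that all 55 are distinct.
P(all distinct) = 400/400 · 399/400 · ··· · 346/400 ≈ 0.020.
So the probability of at least one match is 1 − 0.020 = 0.980.

0.980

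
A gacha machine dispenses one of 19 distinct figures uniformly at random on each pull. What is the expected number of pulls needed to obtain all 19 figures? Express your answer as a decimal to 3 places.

After i distinct types are collected, each trial gives a new one with probability (19−i)/19, so the expected wait for the next new type is 19/(19−i).
E = 19/19 + 19/18 + 19/17 + 19/16 + 19/15 + 19/14 + 19/13 + 19/12 + 19/11 + 19/10 + 19/9 + 19/8 + 19/7 + 19/6 + 19/5 + 19/4 + 19/3 + 19/2 + 19/1 = 275295799/4084080 ≈ 67.407.

67.407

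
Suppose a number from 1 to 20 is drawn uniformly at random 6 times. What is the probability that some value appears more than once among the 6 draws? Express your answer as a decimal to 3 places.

P(all 6 different) = 20/20 · 19/20 · ··· · 15/20 ≈ 0.436.
P(at least two equal) = 1 − 0.436 = 0.564.

0.564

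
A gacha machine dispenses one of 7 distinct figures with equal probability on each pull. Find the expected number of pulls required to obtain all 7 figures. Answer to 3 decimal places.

18.150

After i distinct types are collected, each trial gives a new one with probability (7−i)/7, so the expected wait for the next new type is 7/(7−i).
E = 7/7 + 7/6 + 7/5 + 7/4 + 7/3 + 7/2 + 7/1 = 363/20 ≈ 18.150.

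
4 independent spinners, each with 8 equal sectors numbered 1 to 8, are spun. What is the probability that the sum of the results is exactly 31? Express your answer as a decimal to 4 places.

0.0010

There are 8^4 = 4096 equally likely outcomes.
The number of ordered 4-tuples from {1,…,8} summing to 31 is 4.
P(sum = 31) = 4/4096 = 1/1024 ≈ 0.0010.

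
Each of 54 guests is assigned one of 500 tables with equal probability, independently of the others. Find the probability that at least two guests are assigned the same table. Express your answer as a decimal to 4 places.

It's easier to compute the probability that all 54 are distinct.
P(all distinct) = 500/500 · 499/500 · ··· · 447/500 ≈ 0.0513.
So the probability of at least one match is 1 − 0.0513 = 0.9487.

0.9487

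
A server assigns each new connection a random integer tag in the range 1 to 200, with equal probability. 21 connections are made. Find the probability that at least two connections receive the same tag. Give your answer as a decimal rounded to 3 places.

It's easier to compute the probability that all 21 are distinct.
P(all distinct) = 200/200 · 199/200 · ··· · 180/200 ≈ 0.337.
So the probability of at least one match is 1 − 0.337 = 0.663.

0.663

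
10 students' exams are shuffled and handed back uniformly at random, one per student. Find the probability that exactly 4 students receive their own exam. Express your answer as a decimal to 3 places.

Choose which 4 of the 10 are fixed: C(10,4) = 210 ways.
The remaining 6 must have no fixed point: D(6) = 265.
P = 210·265/3628800 = 53/3456 ≈ 0.015.

0.015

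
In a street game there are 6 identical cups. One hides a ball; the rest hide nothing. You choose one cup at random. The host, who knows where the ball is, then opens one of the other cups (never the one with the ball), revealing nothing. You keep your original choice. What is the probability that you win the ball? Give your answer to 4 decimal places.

0.1667

The host can always open an empty cup regardless of your choice, so this gives no information about your original cup.
P(win by staying) = 1/6 ≈ 0.1667.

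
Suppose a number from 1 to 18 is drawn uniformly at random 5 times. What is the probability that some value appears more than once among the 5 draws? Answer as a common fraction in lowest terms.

P(all 5 different) = 18/18 · 17/18 · ··· · 14/18 = 1190/2187.
P(at least two equal) = 1 − 1190/2187 = 997/2187.

997/2187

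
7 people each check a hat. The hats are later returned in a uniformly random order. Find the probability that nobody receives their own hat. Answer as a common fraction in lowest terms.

This is the derangement probability: permutations of 7 with no fixed point.
D(7) = 7! · (1 − 1/1! + 1/2! − ··· + (−1)^7/7!) = 1854.
P = 1854/5040 = 103/280.

103/280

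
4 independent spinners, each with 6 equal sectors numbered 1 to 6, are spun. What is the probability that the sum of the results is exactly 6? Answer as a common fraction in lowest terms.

There are 6^4 = 1296 equally likely outcomes.
The number of ordered 4-tuples from {1,…,6} summing to 6 is 10.
P(sum = 6) = 10/1296 = 5/648.

5/648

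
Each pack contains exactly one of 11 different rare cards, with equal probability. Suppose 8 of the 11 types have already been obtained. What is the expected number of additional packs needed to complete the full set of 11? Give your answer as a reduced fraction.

121/6

Starting from 8 distinct types, each trial gives a new one with probability (11−i)/11 when i types are held, so the wait for the next new type is 11/(11−i).
E = 11/3 + 11/2 + 11/1 = 121/6.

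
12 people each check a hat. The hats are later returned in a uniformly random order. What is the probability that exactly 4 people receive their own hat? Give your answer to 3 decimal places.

0.015

Choose which 4 of the 12 are fixed: C(12,4) = 495 ways.
The remaining 8 must have no fixed point: D(8) = 14833.
P = 495·14833/479001600 = 2119/138240 ≈ 0.015.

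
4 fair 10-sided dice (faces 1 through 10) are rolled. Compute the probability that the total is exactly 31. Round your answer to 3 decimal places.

0.022

There are 10^4 = 10000 equally likely outcomes.
The number of ordered 4-tuples from {1,…,10} summing to 31 is 220.
P(sum = 31) = 220/10000 = 11/500 ≈ 0.022.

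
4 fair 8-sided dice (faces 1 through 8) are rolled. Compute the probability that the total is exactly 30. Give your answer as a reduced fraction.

There are 8^4 = 4096 equally likely outcomes.
The number of ordered 4-tuples from {1,…,8} summing to 30 is 10.
P(sum = 30) = 10/4096 = 5/2048.

5/2048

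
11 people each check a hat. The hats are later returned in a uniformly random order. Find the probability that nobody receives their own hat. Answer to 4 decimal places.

0.3679

This is the derangement probability: permutations of 11 with no fixed point.
D(11) = 11! · (1 − 1/1! + 1/2! − ··· + (−1)^11/11!) = 14684570.
P = 14684570/39916800 = 1468457/3991680 ≈ 0.3679.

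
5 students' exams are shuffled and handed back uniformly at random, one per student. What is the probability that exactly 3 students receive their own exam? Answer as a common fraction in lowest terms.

1/12

Choose which 3 of the 5 are fixed: C(5,3) = 10 ways.
The remaining 2 must have no fixed point: D(2) = 1.
P = 10·1/120 = 1/12.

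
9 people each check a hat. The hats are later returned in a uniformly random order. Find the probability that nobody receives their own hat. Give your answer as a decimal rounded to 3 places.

This is the derangement probability: permutations of 9 with no fixed point.
D(9) = 9! · (1 − 1/1! + 1/2! − ··· + (−1)^9/9!) = 133496.
P = 133496/362880 = 16687/45360 ≈ 0.368.

0.368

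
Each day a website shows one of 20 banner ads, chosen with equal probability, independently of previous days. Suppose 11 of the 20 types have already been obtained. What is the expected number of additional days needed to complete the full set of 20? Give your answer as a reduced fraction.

7129/126

Starting from 11 distinct types, each trial gives a new one with probability (20−i)/20 when i types are held, so the wait for the next new type is 20/(20−i).
E = 20/9 + 20/8 + 20/7 + 20/6 + 20/5 + 20/4 + 20/3 + 20/2 + 20/1 = 7129/126.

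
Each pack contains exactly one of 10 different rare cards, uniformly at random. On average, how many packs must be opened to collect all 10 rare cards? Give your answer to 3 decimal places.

After i distinct types are collected, each trial gives a new one with probability (10−i)/10, so the expected wait for the next new type is 10/(10−i).
E = 10/10 + 10/9 + 10/8 + 10/7 + 10/6 + 10/5 + 10/4 + 10/3 + 10/2 + 10/1 = 7381/252 ≈ 29.290.

29.290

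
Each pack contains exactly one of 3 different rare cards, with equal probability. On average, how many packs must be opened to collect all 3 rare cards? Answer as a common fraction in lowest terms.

11/2

After i distinct types are collected, each trial gives a new one with probability (3−i)/3, so the expected wait for the next new type is 3/(3−i).
E = 3/3 + 3/2 + 3/1 = 11/2.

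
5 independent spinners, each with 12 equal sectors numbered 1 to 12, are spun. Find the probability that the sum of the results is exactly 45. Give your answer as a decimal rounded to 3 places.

0.015

There are 12^5 = 248832 equally likely outcomes.
The number of ordered 5-tuples from {1,…,12} summing to 45 is 3701.
P(sum = 45) = 3701/248832 ≈ 0.015.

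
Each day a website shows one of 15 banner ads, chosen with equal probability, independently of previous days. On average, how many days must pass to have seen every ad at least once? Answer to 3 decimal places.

49.773

After i distinct types are collected, each trial gives a new one with probability (15−i)/15, so the expected wait for the next new type is 15/(15−i).
E = 15/15 + 15/14 + 15/13 + 15/12 + 15/11 + 15/10 + 15/9 + 15/8 + 15/7 + 15/6 + 15/5 + 15/4 + 15/3 + 15/2 + 15/1 = 1195757/24024 ≈ 49.773.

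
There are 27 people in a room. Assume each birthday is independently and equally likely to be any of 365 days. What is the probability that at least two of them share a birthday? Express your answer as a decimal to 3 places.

0.627

It's easier to compute the probability that all 27 are distinct.
P(all distinct) = 365/365 · 364/365 · ··· · 339/365 ≈ 0.373.
So the probability of at least one match is 1 − 0.373 = 0.627.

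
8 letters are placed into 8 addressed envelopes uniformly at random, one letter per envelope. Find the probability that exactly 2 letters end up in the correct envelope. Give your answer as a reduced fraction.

Choose which 2 of the 8 are fixed: C(8,2) = 28 ways.
The remaining 6 must have no fixed point: D(6) = 265.
P = 28·265/40320 = 53/288.

53/288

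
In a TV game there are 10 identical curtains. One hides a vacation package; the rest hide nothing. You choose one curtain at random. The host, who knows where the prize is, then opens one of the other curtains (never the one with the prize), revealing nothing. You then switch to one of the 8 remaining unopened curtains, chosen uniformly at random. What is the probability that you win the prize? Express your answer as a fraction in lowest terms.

9/80

Your original curtain holds the prize with probability 1/10, so the other 9 collectively hold it with probability 9/10.
The host can always find an empty curtain to open, so this doesn't change that 9/10; it is now spread over the 8 remaining unopened curtains.
P(win by switching) = (9/10) · (1/8) = 9/80.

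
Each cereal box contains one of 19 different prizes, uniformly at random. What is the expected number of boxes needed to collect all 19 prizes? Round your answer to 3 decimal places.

67.407

After i distinct types are collected, each trial gives a new one with probability (19−i)/19, so the expected wait for the next new type is 19/(19−i).
E = 19/19 + 19/18 + 19/17 + 19/16 + 19/15 + 19/14 + 19/13 + 19/12 + 19/11 + 19/10 + 19/9 + 19/8 + 19/7 + 19/6 + 19/5 + 19/4 + 19/3 + 19/2 + 19/1 = 275295799/4084080 ≈ 67.407.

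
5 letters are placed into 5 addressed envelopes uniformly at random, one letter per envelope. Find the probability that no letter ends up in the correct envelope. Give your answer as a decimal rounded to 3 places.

This is the derangement probability: permutations of 5 with no fixed point.
D(5) = 5! · (1 − 1/1! + 1/2! − ··· + (−1)^5/5!) = 44.
P = 44/120 = 11/30 ≈ 0.367.

0.367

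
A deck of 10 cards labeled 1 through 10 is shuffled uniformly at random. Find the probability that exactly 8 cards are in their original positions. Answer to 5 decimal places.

0.00001

Choose which 8 of the 10 are fixed: C(10,8) = 45 ways.
The remaining 2 must have no fixed point: D(2) = 1.
P = 45·1/3628800 = 1/80640 ≈ 0.00001.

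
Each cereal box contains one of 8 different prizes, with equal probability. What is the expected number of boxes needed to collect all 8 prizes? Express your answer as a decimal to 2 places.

After i distinct types are collected, each trial gives a new one with probability (8−i)/8, so the expected wait for the next new type is 8/(8−i).
E = 8/8 + 8/7 + 8/6 + 8/5 + 8/4 + 8/3 + 8/2 + 8/1 = 761/35 ≈ 21.74.

21.74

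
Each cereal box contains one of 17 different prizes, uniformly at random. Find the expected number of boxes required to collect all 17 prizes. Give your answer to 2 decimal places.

After i distinct types are collected, each trial gives a new one with probability (17−i)/17, so the expected wait for the next new type is 17/(17−i).
E = 17/17 + 17/16 + 17/15 + 17/14 + 17/13 + 17/12 + 17/11 + 17/10 + 17/9 + 17/8 + 17/7 + 17/6 + 17/5 + 17/4 + 17/3 + 17/2 + 17/1 = 42142223/720720 ≈ 58.47.

58.47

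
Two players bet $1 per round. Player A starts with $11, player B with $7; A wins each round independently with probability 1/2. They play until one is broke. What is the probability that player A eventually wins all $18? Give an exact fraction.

11/18

With a fair step, P(i) = ½P(i−1) + ½P(i+1) with P(0)=0, P(18)=1 has the linear solution P(i) = i/18.
P(11) = 11/18.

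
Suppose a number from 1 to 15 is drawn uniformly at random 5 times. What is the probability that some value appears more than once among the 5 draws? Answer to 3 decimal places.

0.525

P(all 5 different) = 15/15 · 14/15 · ··· · 11/15 ≈ 0.475.
P(at least two equal) = 1 − 0.475 = 0.525.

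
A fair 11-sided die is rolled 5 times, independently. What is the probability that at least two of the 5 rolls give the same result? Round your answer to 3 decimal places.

P(all 5 different) = 11/11 · 10/11 · ··· · 7/11 ≈ 0.344.
P(at least two equal) = 1 − 0.344 = 0.656.

0.656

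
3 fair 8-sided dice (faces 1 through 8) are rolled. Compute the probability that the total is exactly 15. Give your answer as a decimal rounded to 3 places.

There are 8^3 = 512 equally likely outcomes.
The number of ordered 3-tuples from {1,…,8} summing to 15 is 46.
P(sum = 15) = 46/512 = 23/256 ≈ 0.090.

0.090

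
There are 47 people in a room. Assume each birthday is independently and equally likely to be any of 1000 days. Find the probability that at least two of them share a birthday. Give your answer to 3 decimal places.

It's easier to compute the probability that all 47 are distinct.
P(all distinct) = 1000/1000 · 999/1000 · ··· · 954/1000 ≈ 0.333.
So the probability of at least one match is 1 − 0.333 = 0.667.

0.667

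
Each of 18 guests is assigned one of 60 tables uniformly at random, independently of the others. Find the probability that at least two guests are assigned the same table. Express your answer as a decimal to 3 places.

It's easier to compute the probability that all 18 are distinct.
P(all distinct) = 60/60 · 59/60 · ··· · 43/60 ≈ 0.058.
So the probability of at least one match is 1 − 0.058 = 0.942.

0.942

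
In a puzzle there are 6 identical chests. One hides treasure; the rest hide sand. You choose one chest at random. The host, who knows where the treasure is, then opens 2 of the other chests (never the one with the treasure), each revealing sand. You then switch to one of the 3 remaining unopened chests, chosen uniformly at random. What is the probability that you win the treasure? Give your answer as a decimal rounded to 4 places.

Your original chest holds the treasure with probability 1/6, so the other 5 collectively hold it with probability 5/6.
The host can always find 2 empty chests to open, so the reveals don't change that 5/6; it is now spread over the 3 remaining unopened chests.
P(win by switching) = (5/6) · (1/3) = 5/18 ≈ 0.2778.

0.2778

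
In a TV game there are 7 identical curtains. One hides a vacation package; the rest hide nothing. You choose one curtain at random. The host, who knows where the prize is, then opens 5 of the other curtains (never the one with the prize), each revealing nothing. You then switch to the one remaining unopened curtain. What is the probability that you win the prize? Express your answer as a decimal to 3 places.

0.857

Your original curtain holds the prize with probability 1/7, so the other 6 collectively hold it with probability 6/7.
The host can always find 5 empty curtains to open, so the reveals don't change that 6/7; it is now spread over the 1 remaining unopened curtain.
P(win by switching) = (6/7) · (1/1) = 6/7 ≈ 0.857.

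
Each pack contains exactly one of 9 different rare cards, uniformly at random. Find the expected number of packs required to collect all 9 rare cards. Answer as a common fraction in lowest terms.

After i distinct types are collected, each trial gives a new one with probability (9−i)/9, so the expected wait for the next new type is 9/(9−i).
E = 9/9 + 9/8 + 9/7 + 9/6 + 9/5 + 9/4 + 9/3 + 9/2 + 9/1 = 7129/280.

7129/280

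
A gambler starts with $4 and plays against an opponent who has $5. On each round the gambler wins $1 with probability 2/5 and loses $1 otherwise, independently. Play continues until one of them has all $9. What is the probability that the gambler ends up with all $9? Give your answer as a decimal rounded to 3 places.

0.108

Let r = q/p = (3/5)/(2/5) = 3/2. The recurrence P(i) = p·P(i+1) + q·P(i−1) with P(0)=0, P(9)=1 gives P(i) = (1 − r^i)/(1 − r^9).
P(4) = (1 − (3/2)^4) / (1 − (3/2)^9) = 2080/19171 ≈ 0.108.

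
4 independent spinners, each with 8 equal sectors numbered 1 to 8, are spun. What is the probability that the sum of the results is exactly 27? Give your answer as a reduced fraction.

7/512

There are 8^4 = 4096 equally likely outcomes.
The number of ordered 4-tuples from {1,…,8} summing to 27 is 56.
P(sum = 27) = 56/4096 = 7/512.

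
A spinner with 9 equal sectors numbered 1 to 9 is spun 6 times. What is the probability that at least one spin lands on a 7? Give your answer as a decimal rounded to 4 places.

P(no spin lands on a 7) = (8/9)^6 ≈ 0.4933.
P(at least one) = 1 − 0.4933 = 0.5067.

0.5067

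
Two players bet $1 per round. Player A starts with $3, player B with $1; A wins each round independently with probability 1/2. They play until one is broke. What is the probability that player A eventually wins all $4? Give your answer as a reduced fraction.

3/4

With a fair step, P(i) = ½P(i−1) + ½P(i+1) with P(0)=0, P(4)=1 has the linear solution P(i) = i/4.
P(3) = 3/4.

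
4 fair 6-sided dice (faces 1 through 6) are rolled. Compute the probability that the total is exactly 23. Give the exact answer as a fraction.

1/324

There are 6^4 = 1296 equally likely outcomes.
The number of ordered 4-tuples from {1,…,6} summing to 23 is 4.
P(sum = 23) = 4/1296 = 1/324.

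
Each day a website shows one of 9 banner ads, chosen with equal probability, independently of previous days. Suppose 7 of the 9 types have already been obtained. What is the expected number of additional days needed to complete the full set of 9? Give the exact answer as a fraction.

Starting from 7 distinct types, each trial gives a new one with probability (9−i)/9 when i types are held, so the wait for the next new type is 9/(9−i).
E = 9/2 + 9/1 = 27/2.

27/2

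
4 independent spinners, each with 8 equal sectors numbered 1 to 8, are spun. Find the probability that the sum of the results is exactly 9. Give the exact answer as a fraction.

7/512

There are 8^4 = 4096 equally likely outcomes.
The number of ordered 4-tuples from {1,…,8} summing to 9 is 56.
P(sum = 9) = 56/4096 = 7/512.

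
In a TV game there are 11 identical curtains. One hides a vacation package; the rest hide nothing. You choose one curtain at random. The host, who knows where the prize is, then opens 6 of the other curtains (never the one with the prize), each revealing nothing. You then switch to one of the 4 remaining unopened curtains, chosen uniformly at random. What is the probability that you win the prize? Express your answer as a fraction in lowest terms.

Your original curtain holds the prize with probability 1/11, so the other 10 collectively hold it with probability 10/11.
The host can always find 6 empty curtains to open, so the reveals don't change that 10/11; it is now spread over the 4 remaining unopened curtains.
P(win by switching) = (10/11) · (1/4) = 5/22.

5/22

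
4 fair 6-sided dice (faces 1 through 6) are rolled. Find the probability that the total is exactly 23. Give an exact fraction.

1/324

There are 6^4 = 1296 equally likely outcomes.
The number of ordered 4-tuples from {1,…,6} summing to 23 is 4.
P(sum = 23) = 4/1296 = 1/324.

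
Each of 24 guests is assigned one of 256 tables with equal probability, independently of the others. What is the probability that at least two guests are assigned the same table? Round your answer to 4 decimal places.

It's easier to compute the probability that all 24 are distinct.
P(all distinct) = 256/256 · 255/256 · ··· · 233/256 ≈ 0.3287.
So the probability of at least one match is 1 − 0.3287 = 0.6713.

0.6713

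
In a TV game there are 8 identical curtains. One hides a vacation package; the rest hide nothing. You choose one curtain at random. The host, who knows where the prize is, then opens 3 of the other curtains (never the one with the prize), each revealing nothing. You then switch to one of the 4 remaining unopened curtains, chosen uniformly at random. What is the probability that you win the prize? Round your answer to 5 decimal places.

Your original curtain holds the prize with probability 1/8, so the other 7 collectively hold it with probability 7/8.
The host can always find 3 empty curtains to open, so the reveals don't change that 7/8; it is now spread over the 4 remaining unopened curtains.
P(win by switching) = (7/8) · (1/4) = 7/32 ≈ 0.21875.

0.21875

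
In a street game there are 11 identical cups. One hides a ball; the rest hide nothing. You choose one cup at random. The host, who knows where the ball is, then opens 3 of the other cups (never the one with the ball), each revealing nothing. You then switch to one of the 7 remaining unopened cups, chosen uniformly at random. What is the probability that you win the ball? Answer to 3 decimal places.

0.130

Your original cup holds the ball with probability 1/11, so the other 10 collectively hold it with probability 10/11.
The host can always find 3 empty cups to open, so the reveals don't change that 10/11; it is now spread over the 7 remaining unopened cups.
P(win by switching) = (10/11) · (1/7) = 10/77 ≈ 0.130.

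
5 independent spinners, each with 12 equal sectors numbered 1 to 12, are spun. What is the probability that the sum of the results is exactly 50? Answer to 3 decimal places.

There are 12^5 = 248832 equally likely outcomes.
The number of ordered 5-tuples from {1,…,12} summing to 50 is 1001.
P(sum = 50) = 1001/248832 ≈ 0.004.

0.004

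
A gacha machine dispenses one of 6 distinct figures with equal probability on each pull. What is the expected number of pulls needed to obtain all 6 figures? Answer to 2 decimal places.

After i distinct types are collected, each trial gives a new one with probability (6−i)/6, so the expected wait for the next new type is 6/(6−i).
E = 6/6 + 6/5 + 6/4 + 6/3 + 6/2 + 6/1 = 147/10 ≈ 14.70.

14.70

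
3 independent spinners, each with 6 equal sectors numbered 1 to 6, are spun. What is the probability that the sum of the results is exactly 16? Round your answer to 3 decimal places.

There are 6^3 = 216 equally likely outcomes.
The number of ordered 3-tuples from {1,…,6} summing to 16 is 6.
P(sum = 16) = 6/216 = 1/36 ≈ 0.028.

0.028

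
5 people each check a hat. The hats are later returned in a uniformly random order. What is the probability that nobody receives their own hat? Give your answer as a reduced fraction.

11/30

This is the derangement probability: permutations of 5 with no fixed point.
D(5) = 5! · (1 − 1/1! + 1/2! − ··· + (−1)^5/5!) = 44.
P = 44/120 = 11/30.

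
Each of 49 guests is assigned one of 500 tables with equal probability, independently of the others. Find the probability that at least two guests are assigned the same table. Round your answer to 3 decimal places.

It's easier to compute the probability that all 49 are distinct.
P(all distinct) = 500/500 · 499/500 · ··· · 452/500 ≈ 0.088.
So the probability of at least one match is 1 − 0.088 = 0.912.

0.912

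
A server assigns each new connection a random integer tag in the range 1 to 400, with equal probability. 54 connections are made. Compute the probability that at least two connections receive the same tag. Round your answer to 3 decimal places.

0.976

It's easier to compute the probability that all 54 are distinct.
P(all distinct) = 400/400 · 399/400 · ··· · 347/400 ≈ 0.024.
So the probability of at least one match is 1 − 0.024 = 0.976.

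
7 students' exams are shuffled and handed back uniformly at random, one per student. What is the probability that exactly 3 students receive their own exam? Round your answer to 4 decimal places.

Choose which 3 of the 7 are fixed: C(7,3) = 35 ways.
The remaining 4 must have no fixed point: D(4) = 9.
P = 35·9/5040 = 1/16 ≈ 0.0625.

0.0625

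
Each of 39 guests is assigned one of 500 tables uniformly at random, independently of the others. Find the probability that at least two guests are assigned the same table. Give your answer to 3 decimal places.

It's easier to compute the probability that all 39 are distinct.
P(all distinct) = 500/500 · 499/500 · ··· · 462/500 ≈ 0.218.
So the probability of at least one match is 1 − 0.218 = 0.782.

0.782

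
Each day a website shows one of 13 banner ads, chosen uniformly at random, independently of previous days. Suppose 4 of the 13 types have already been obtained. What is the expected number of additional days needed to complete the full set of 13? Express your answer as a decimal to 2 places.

Starting from 4 distinct types, each trial gives a new one with probability (13−i)/13 when i types are held, so the wait for the next new type is 13/(13−i).
E = 13/9 + 13/8 + 13/7 + 13/6 + 13/5 + 13/4 + 13/3 + 13/2 + 13/1 = 92677/2520 ≈ 36.78.

36.78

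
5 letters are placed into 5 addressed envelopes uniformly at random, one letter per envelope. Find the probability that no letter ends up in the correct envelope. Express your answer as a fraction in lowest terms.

11/30

This is the derangement probability: permutations of 5 with no fixed point.
D(5) = 5! · (1 − 1/1! + 1/2! − ··· + (−1)^5/5!) = 44.
P = 44/120 = 11/30.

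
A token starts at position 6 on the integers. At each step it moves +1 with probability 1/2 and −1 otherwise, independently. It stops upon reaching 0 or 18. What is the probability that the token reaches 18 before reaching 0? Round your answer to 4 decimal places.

0.3333

With a fair step, P(i) = ½P(i−1) + ½P(i+1) with P(0)=0, P(18)=1 has the linear solution P(i) = i/18.
P(6) = 6/18 = 1/3 ≈ 0.3333.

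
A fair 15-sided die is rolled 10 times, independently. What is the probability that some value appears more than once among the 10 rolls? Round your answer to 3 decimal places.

P(all 10 different) = 15/15 · 14/15 · ··· · 6/15 ≈ 0.019.
P(at least two equal) = 1 − 0.019 = 0.981.

0.981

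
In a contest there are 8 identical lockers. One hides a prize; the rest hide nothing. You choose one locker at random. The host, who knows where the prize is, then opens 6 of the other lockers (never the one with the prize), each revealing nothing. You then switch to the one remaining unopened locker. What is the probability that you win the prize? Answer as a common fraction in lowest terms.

Your original locker holds the prize with probability 1/8, so the other 7 collectively hold it with probability 7/8.
The host can always find 6 empty lockers to open, so the reveals don't change that 7/8; it is now spread over the 1 remaining unopened locker.
P(win by switching) = (7/8) · (1/1) = 7/8.

7/8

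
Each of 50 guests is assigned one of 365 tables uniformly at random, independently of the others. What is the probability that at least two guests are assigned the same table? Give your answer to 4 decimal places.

0.9704

It's easier to compute the probability that all 50 are distinct.
P(all distinct) = 365/365 · 364/365 · ··· · 316/365 ≈ 0.0296.
So the probability of at least one match is 1 − 0.0296 = 0.9704.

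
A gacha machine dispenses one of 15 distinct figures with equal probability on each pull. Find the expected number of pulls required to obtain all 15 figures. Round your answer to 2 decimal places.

After i distinct types are collected, each trial gives a new one with probability (15−i)/15, so the expected wait for the next new type is 15/(15−i).
E = 15/15 + 15/14 + 15/13 + 15/12 + 15/11 + 15/10 + 15/9 + 15/8 + 15/7 + 15/6 + 15/5 + 15/4 + 15/3 + 15/2 + 15/1 = 1195757/24024 ≈ 49.77.

49.77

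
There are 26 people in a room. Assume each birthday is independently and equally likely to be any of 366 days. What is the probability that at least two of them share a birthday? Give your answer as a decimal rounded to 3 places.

It's easier to compute the probability that all 26 are distinct.
P(all distinct) = 366/366 · 365/366 · ··· · 341/366 ≈ 0.403.
So the probability of at least one match is 1 − 0.403 = 0.597.

0.597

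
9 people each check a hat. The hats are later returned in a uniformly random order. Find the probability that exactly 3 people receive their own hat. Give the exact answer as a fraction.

53/864

Choose which 3 of the 9 are fixed: C(9,3) = 84 ways.
The remaining 6 must have no fixed point: D(6) = 265.
P = 84·265/362880 = 53/864.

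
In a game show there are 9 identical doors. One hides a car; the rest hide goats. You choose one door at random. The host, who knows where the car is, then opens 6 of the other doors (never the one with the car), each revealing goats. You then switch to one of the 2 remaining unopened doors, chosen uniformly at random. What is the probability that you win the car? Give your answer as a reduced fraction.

4/9

Your original door holds the car with probability 1/9, so the other 8 collectively hold it with probability 8/9.
The host can always find 6 empty doors to open, so the reveals don't change that 8/9; it is now spread over the 2 remaining unopened doors.
P(win by switching) = (8/9) · (1/2) = 4/9.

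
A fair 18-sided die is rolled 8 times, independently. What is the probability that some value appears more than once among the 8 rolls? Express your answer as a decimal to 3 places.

0.840

P(all 8 different) = 18/18 · 17/18 · ··· · 11/18 ≈ 0.160.
P(at least two equal) = 1 − 0.160 = 0.840.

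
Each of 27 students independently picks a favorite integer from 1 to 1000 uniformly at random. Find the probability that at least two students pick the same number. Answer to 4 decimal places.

It's easier to compute the probability that all 27 are distinct.
P(all distinct) = 1000/1000 · 999/1000 · ··· · 974/1000 ≈ 0.7018.
So the probability of at least one match is 1 − 0.7018 = 0.2982.

0.2982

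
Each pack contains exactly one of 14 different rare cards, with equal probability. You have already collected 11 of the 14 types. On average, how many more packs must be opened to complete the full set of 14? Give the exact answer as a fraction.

77/3

Starting from 11 distinct types, each trial gives a new one with probability (14−i)/14 when i types are held, so the wait for the next new type is 14/(14−i).
E = 14/3 + 14/2 + 14/1 = 77/3.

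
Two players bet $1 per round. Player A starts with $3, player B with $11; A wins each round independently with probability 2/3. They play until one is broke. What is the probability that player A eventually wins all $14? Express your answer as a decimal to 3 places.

0.875

Let r = q/p = (1/3)/(2/3) = 1/2. The recurrence P(i) = p·P(i+1) + q·P(i−1) with P(0)=0, P(14)=1 gives P(i) = (1 − r^i)/(1 − r^14).
P(3) = (1 − (1/2)^3) / (1 − (1/2)^14) = 14336/16383 ≈ 0.875.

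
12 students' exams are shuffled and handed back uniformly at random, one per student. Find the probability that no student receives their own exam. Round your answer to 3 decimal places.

This is the derangement probability: permutations of 12 with no fixed point.
D(12) = 12! · (1 − 1/1! + 1/2! − ··· + (−1)^12/12!) = 176214841.
P = 176214841/479001600 = 16019531/43545600 ≈ 0.368.

0.368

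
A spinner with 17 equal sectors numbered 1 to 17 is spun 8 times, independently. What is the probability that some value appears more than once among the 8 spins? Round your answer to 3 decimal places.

0.859

P(all 8 different) = 17/17 · 16/17 · ··· · 10/17 ≈ 0.141.
P(at least two equal) = 1 − 0.141 = 0.859.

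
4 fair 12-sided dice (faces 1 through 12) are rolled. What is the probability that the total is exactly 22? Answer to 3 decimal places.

There are 12^4 = 20736 equally likely outcomes.
The number of ordered 4-tuples from {1,…,12} summing to 22 is 994.
P(sum = 22) = 994/20736 = 497/10368 ≈ 0.048.

0.048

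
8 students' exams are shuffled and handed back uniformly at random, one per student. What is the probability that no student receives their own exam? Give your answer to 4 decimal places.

0.3679

This is the derangement probability: permutations of 8 with no fixed point.
D(8) = 8! · (1 − 1/1! + 1/2! − ··· + (−1)^8/8!) = 14833.
P = 14833/40320 = 2119/5760 ≈ 0.3679.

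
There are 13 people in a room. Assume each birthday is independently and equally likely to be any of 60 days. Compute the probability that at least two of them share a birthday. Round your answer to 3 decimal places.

0.754

It's easier to compute the probability that all 13 are distinct.
P(all distinct) = 60/60 · 59/60 · ··· · 48/60 ≈ 0.246.
So the probability of at least one match is 1 − 0.246 = 0.754.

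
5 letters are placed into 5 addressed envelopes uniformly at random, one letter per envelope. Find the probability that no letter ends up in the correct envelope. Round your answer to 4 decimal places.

This is the derangement probability: permutations of 5 with no fixed point.
D(5) = 5! · (1 − 1/1! + 1/2! − ··· + (−1)^5/5!) = 44.
P = 44/120 = 11/30 ≈ 0.3667.

0.3667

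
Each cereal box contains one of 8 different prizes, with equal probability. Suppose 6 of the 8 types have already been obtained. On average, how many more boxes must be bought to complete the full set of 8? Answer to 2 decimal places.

Starting from 6 distinct types, each trial gives a new one with probability (8−i)/8 when i types are held, so the wait for the next new type is 8/(8−i).
E = 8/2 + 8/1 = 12 ≈ 12.00.

12.00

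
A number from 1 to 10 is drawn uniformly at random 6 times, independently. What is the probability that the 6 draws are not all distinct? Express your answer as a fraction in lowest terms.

1061/1250

P(all 6 different) = 10/10 · 9/10 · ··· · 5/10 = 189/1250.
P(at least two equal) = 1 − 189/1250 = 1061/1250.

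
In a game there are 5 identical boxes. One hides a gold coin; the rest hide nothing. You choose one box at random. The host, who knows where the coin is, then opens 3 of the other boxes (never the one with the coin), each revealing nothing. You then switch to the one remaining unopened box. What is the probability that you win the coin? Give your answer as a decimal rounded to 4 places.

Your original box holds the coin with probability 1/5, so the other 4 collectively hold it with probability 4/5.
The host can always find 3 empty boxes to open, so the reveals don't change that 4/5; it is now spread over the 1 remaining unopened box.
P(win by switching) = (4/5) · (1/1) = 4/5 ≈ 0.8000.

0.8000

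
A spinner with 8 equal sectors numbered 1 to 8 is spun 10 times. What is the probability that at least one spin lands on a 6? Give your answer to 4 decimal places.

P(no spin lands on a 6) = (7/8)^10 ≈ 0.2631.
P(at least one) = 1 − 0.2631 = 0.7369.

0.7369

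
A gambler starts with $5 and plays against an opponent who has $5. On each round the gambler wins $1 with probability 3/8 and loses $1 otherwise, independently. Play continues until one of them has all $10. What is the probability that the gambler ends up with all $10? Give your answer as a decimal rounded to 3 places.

Let r = q/p = (5/8)/(3/8) = 5/3. The recurrence P(i) = p·P(i+1) + q·P(i−1) with P(0)=0, P(10)=1 gives P(i) = (1 − r^i)/(1 − r^10).
P(5) = (1 − (5/3)^5) / (1 − (5/3)^10) = 243/3368 ≈ 0.072.

0.072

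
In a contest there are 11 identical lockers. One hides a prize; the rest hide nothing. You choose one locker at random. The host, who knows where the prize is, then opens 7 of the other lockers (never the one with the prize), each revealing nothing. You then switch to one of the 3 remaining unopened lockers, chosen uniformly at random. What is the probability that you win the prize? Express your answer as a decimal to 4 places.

Your original locker holds the prize with probability 1/11, so the other 10 collectively hold it with probability 10/11.
The host can always find 7 empty lockers to open, so the reveals don't change that 10/11; it is now spread over the 3 remaining unopened lockers.
P(win by switching) = (10/11) · (1/3) = 10/33 ≈ 0.3030.

0.3030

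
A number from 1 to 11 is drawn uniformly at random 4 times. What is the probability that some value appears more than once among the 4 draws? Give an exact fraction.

P(all 4 different) = 11/11 · 10/11 · ··· · 8/11 = 720/1331.
P(at least two equal) = 1 − 720/1331 = 611/1331.

611/1331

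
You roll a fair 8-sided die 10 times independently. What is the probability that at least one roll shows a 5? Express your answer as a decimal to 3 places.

0.737

P(no roll shows a 5) = (7/8)^10 ≈ 0.263.
P(at least one) = 1 − 0.263 = 0.737.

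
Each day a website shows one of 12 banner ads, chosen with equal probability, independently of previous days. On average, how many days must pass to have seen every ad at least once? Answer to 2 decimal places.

37.24

After i distinct types are collected, each trial gives a new one with probability (12−i)/12, so the expected wait for the next new type is 12/(12−i).
E = 12/12 + 12/11 + 12/10 + 12/9 + 12/8 + 12/7 + 12/6 + 12/5 + 12/4 + 12/3 + 12/2 + 12/1 = 86021/2310 ≈ 37.24.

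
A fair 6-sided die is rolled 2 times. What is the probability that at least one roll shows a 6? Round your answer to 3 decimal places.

0.306

P(no roll shows a 6) = (5/6)^2 ≈ 0.694.
P(at least one) = 1 − 0.694 = 0.306.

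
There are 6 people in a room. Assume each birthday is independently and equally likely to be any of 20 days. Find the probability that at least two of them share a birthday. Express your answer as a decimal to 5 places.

It's easier to compute the probability that all 6 are distinct.
P(all distinct) = 20/20 · 19/20 · ··· · 15/20 ≈ 0.43605.
So the probability of at least one match is 1 − 0.43605 = 0.56395.

0.56395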